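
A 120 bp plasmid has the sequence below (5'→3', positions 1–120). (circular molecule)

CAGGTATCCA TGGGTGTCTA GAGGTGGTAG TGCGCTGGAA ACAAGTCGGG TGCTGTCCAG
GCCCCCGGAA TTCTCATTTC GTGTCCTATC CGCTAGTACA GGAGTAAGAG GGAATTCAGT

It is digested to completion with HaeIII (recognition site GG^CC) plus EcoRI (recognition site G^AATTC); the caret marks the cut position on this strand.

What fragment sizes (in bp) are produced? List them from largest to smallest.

The HaeIII site (GGCC) starts at position 60.
HaeIII cuts after base 2 of each site, so after position 61.
EcoRI sites (GAATTC) start at positions 68, 112.
EcoRI cuts after the first base of each site, so after positions 68, 112.
Combined cut positions: 61, 68, 112.
Circular molecule, 3 cuts → 3 fragments:
  62–68 → 7 bp
  69–112 → 44 bp
  113–120 then 1–61 → 8 + 61 = 69 bp
Sorted largest to smallest: 69, 44, 7 bp.

69, 44, 7 bp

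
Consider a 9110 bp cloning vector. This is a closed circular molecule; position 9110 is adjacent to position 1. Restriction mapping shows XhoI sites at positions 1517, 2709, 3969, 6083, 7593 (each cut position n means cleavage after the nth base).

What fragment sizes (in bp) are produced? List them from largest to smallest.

3034, 2114, 1510, 1260, 1192 bp

Circular molecule, 5 cuts → 5 fragments:
  2709 − 1517 = 1192 bp
  3969 − 2709 = 1260 bp
  6083 − 3969 = 2114 bp
  7593 − 6083 = 1510 bp
  wrap: 9110 − 7593 + 1517 = 3034 bp
Sorted largest to smallest: 3034, 2114, 1510, 1260, 1192 bp.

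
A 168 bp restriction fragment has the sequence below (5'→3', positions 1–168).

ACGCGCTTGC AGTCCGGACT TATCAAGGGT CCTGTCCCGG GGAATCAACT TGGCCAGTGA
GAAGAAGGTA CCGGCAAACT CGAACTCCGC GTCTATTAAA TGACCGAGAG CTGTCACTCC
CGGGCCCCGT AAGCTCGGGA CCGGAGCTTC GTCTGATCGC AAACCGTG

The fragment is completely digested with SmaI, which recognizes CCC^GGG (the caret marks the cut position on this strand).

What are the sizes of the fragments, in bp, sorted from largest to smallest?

83, 47, 38 bp

SmaI sites (CCCGGG) start at positions 36, 119.
SmaI cuts after base 3 of each site, so after positions 38, 121.
Linear molecule, 2 cuts → 3 fragments:
  1–38 → 38 bp
  39–121 → 83 bp
  122–168 → 47 bp
Sorted largest to smallest: 83, 47, 38 bp.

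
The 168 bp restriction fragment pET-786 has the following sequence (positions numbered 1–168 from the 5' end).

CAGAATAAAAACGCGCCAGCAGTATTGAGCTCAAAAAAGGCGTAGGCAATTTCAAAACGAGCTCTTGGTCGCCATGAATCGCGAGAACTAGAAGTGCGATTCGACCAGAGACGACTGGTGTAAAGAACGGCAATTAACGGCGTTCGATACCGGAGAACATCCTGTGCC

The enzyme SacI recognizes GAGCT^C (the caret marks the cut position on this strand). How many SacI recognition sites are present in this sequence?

GAGCTC occurs starting at positions 27, 59.
SacI cuts at 2 sites.

2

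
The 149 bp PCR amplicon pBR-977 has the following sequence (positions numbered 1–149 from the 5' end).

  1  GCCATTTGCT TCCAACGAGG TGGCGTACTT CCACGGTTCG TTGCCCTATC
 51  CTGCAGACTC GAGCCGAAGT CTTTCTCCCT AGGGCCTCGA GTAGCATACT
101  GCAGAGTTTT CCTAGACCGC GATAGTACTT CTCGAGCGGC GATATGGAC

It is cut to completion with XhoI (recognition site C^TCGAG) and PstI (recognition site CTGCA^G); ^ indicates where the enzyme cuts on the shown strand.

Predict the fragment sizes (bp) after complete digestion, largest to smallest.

55, 28, 28, 18, 17, 3 bp

XhoI sites (CTCGAG) start at positions 58, 86, 131.
XhoI cuts after the first base of each site, so after positions 58, 86, 131.
PstI sites (CTGCAG) start at positions 51, 99.
PstI cuts after base 5 of each site (before the last base), so after positions 55, 103.
Combined cut positions: 55, 58, 86, 103, 131.
Linear molecule, 5 cuts → 6 fragments:
  1–55 → 55 bp
  56–58 → 3 bp
  59–86 → 28 bp
  87–103 → 17 bp
  104–131 → 28 bp
  132–149 → 18 bp
Sorted largest to smallest: 55, 28, 28, 18, 17, 3 bp.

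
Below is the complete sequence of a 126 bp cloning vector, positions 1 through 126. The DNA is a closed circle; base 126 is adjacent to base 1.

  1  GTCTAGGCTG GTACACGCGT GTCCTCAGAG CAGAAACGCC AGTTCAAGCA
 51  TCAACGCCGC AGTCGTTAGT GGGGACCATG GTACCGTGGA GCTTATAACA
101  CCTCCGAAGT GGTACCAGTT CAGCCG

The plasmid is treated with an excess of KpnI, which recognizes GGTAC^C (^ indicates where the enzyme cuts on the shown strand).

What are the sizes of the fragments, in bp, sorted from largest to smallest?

95, 31 bp

KpnI sites (GGTACC) start at positions 80, 111.
KpnI cuts after base 5 of each site (before the last base), so after positions 84, 115.
Circular molecule, 2 cuts → 2 fragments:
  85–115 → 31 bp
  116–126 then 1–84 → 11 + 84 = 95 bp
Sorted largest to smallest: 95, 31 bp.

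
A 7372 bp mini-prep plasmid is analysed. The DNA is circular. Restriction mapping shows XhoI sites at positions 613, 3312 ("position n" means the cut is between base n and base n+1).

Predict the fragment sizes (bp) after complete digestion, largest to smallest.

Circular molecule, 2 cuts → 2 fragments:
  3312 − 613 = 2699 bp
  wrap: 7372 − 3312 + 613 = 4673 bp
Sorted largest to smallest: 4673, 2699 bp.

4673, 2699 bp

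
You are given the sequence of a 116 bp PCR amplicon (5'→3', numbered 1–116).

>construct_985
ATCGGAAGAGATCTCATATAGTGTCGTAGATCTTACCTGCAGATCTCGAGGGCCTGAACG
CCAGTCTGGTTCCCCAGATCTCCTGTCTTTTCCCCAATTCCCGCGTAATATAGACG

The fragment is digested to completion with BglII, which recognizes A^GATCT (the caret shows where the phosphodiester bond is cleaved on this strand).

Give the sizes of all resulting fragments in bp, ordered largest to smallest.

40, 35, 19, 13, 9 bp

BglII sites (AGATCT) start at positions 9, 28, 41, 76.
BglII cuts after the first base of each site, so after positions 9, 28, 41, 76.
Linear molecule, 4 cuts → 5 fragments:
  1–9 → 9 bp
  10–28 → 19 bp
  29–41 → 13 bp
  42–76 → 35 bp
  77–116 → 40 bp
Sorted largest to smallest: 40, 35, 19, 13, 9 bp.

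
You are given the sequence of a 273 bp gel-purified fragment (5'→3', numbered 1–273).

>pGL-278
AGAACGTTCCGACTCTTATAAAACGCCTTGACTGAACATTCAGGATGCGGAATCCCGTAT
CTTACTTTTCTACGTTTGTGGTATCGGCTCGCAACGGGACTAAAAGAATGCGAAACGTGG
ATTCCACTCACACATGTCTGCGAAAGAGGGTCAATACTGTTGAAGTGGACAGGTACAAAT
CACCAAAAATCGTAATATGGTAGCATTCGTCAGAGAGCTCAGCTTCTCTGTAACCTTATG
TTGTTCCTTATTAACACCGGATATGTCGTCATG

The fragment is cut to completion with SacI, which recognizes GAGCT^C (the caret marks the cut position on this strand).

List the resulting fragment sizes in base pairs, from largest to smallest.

The SacI site (GAGCTC) starts at position 215.
SacI cuts after base 5 of each site (before the last base), so after position 219.
Linear molecule, 1 cut → 2 fragments:
  1–219 → 219 bp
  220–273 → 54 bp
Sorted largest to smallest: 219, 54 bp.

219, 54 bp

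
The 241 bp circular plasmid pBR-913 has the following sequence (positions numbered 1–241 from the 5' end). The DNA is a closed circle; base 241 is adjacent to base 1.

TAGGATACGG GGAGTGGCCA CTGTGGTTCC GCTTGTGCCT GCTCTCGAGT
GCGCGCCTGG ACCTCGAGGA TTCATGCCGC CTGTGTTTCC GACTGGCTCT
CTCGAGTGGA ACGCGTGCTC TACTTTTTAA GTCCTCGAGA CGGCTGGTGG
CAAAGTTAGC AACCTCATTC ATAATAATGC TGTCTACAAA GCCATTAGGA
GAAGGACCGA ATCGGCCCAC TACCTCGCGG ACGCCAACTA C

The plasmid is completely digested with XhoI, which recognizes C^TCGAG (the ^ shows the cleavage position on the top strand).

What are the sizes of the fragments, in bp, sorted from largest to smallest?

XhoI sites (CTCGAG) start at positions 44, 63, 101, 134.
XhoI cuts after the first base of each site, so after positions 44, 63, 101, 134.
Circular molecule, 4 cuts → 4 fragments:
  45–63 → 19 bp
  64–101 → 38 bp
  102–134 → 33 bp
  135–241 then 1–44 → 107 + 44 = 151 bp
Sorted largest to smallest: 151, 38, 33, 19 bp.

151, 38, 33, 19 bp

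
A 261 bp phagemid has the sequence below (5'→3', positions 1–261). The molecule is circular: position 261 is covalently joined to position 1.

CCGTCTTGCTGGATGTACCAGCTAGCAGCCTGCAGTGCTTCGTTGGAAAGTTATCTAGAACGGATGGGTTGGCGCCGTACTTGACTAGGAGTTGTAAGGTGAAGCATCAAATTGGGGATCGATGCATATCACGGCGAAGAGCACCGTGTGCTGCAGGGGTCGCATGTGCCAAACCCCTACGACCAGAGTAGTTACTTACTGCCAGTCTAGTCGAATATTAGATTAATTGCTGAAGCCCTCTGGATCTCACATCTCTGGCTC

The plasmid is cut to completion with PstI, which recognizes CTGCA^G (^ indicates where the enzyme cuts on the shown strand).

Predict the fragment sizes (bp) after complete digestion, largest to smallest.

PstI sites (CTGCAG) start at positions 30, 151.
PstI cuts after base 5 of each site (before the last base), so after positions 34, 155.
Circular molecule, 2 cuts → 2 fragments:
  35–155 → 121 bp
  156–261 then 1–34 → 106 + 34 = 140 bp
Sorted largest to smallest: 140, 121 bp.

140, 121 bp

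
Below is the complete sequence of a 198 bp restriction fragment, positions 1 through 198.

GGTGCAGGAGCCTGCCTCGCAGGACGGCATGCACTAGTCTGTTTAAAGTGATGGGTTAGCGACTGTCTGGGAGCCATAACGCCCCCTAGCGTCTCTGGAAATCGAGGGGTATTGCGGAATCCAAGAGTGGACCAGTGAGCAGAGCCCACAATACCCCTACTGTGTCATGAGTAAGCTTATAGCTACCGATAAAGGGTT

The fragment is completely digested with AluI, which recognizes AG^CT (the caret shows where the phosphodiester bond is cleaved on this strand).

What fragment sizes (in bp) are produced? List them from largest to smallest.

AluI sites (AGCT) start at positions 174, 181.
AluI cuts after base 2 of each site, so after positions 175, 182.
Linear molecule, 2 cuts → 3 fragments:
  1–175 → 175 bp
  176–182 → 7 bp
  183–198 → 16 bp
Sorted largest to smallest: 175, 16, 7 bp.

175, 16, 7 bp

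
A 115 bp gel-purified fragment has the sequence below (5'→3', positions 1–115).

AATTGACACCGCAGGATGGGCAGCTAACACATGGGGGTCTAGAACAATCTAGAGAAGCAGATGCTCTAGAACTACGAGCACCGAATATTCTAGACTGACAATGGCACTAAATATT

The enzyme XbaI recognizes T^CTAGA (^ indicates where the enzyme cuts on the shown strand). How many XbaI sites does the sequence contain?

4

TCTAGA occurs starting at positions 38, 48, 65, 89.
XbaI cuts at 4 sites.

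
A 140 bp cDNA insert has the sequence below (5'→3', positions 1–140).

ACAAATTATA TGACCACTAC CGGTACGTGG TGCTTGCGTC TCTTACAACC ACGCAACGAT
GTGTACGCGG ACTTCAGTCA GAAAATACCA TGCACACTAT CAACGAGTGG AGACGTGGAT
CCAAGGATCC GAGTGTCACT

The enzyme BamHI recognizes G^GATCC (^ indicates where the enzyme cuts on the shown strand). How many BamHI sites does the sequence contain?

2

GGATCC occurs starting at positions 117, 125.
BamHI cuts at 2 sites.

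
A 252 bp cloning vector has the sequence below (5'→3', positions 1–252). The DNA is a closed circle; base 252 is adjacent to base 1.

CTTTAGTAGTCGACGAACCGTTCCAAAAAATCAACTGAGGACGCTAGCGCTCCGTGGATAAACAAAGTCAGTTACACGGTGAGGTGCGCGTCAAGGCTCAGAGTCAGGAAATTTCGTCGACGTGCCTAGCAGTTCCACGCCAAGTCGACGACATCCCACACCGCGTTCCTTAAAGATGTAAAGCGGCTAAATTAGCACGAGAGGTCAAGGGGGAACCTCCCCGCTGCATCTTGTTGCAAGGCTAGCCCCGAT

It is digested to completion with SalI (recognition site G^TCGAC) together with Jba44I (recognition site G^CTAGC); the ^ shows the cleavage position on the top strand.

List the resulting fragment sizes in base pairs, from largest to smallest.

SalI sites (GTCGAC) start at positions 9, 116, 144.
SalI cuts after the first base of each site, so after positions 9, 116, 144.
Jba44I sites (GCTAGC) start at positions 43, 241.
Jba44I cuts after the first base of each site, so after positions 43, 241.
Combined cut positions: 9, 43, 116, 144, 241.
Circular molecule, 5 cuts → 5 fragments:
  10–43 → 34 bp
  44–116 → 73 bp
  117–144 → 28 bp
  145–241 → 97 bp
  242–252 then 1–9 → 11 + 9 = 20 bp
Sorted largest to smallest: 97, 73, 34, 28, 20 bp.

97, 73, 34, 28, 20 bp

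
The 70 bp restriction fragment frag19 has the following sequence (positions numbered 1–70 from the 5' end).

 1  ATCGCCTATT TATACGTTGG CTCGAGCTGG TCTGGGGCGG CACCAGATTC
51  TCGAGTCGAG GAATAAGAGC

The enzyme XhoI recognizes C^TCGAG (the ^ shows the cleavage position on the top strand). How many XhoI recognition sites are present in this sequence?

2

CTCGAG occurs starting at positions 21, 50.
XhoI cuts at 2 sites.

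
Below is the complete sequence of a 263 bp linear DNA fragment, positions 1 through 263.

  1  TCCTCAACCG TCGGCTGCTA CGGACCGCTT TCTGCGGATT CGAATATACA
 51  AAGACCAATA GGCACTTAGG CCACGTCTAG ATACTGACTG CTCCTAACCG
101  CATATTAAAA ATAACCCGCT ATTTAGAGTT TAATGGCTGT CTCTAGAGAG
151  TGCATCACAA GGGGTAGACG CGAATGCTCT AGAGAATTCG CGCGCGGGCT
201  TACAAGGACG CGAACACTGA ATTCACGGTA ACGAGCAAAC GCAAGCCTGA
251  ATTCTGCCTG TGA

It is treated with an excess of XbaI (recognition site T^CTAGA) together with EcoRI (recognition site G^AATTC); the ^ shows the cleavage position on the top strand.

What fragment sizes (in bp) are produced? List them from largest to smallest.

XbaI sites (TCTAGA) start at positions 76, 142, 178.
XbaI cuts after the first base of each site, so after positions 76, 142, 178.
EcoRI sites (GAATTC) start at positions 184, 219, 249.
EcoRI cuts after the first base of each site, so after positions 184, 219, 249.
Combined cut positions: 76, 142, 178, 184, 219, 249.
Linear molecule, 6 cuts → 7 fragments:
  1–76 → 76 bp
  77–142 → 66 bp
  143–178 → 36 bp
  179–184 → 6 bp
  185–219 → 35 bp
  220–249 → 30 bp
  250–263 → 14 bp
Sorted largest to smallest: 76, 66, 36, 35, 30, 14, 6 bp.

76, 66, 36, 35, 30, 14, 6 bp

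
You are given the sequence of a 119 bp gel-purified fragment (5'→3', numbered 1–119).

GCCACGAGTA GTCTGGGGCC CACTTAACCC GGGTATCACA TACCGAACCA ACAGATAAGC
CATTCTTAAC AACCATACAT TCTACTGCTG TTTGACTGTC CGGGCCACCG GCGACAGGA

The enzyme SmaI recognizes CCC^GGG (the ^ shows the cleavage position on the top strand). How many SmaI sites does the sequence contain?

1

CCCGGG occurs starting at position 28.
SmaI cuts at 1 site.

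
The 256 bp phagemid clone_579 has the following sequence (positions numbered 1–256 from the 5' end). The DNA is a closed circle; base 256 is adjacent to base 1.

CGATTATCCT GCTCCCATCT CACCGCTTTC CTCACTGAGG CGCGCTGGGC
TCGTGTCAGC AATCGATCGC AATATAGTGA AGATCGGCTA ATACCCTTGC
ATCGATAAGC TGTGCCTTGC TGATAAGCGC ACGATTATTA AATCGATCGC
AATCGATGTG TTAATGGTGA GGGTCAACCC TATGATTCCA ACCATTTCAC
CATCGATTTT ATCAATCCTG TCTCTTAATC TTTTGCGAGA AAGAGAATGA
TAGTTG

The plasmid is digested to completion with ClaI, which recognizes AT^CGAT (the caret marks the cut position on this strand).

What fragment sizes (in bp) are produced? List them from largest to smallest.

116, 50, 41, 39, 10 bp

ClaI sites (ATCGAT) start at positions 62, 101, 142, 152, 202.
ClaI cuts after base 2 of each site, so after positions 63, 102, 143, 153, 203.
Circular molecule, 5 cuts → 5 fragments:
  64–102 → 39 bp
  103–143 → 41 bp
  144–153 → 10 bp
  154–203 → 50 bp
  204–256 then 1–63 → 53 + 63 = 116 bp
Sorted largest to smallest: 116, 50, 41, 39, 10 bp.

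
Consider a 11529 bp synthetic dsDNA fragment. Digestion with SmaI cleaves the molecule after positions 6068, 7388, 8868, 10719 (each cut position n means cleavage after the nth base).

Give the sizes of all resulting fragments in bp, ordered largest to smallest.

Linear molecule, 4 cuts → 5 fragments:
  6068 − 0 = 6068 bp
  7388 − 6068 = 1320 bp
  8868 − 7388 = 1480 bp
  10719 − 8868 = 1851 bp
  11529 − 10719 = 810 bp
Sorted largest to smallest: 6068, 1851, 1480, 1320, 810 bp.

6068, 1851, 1480, 1320, 810 bp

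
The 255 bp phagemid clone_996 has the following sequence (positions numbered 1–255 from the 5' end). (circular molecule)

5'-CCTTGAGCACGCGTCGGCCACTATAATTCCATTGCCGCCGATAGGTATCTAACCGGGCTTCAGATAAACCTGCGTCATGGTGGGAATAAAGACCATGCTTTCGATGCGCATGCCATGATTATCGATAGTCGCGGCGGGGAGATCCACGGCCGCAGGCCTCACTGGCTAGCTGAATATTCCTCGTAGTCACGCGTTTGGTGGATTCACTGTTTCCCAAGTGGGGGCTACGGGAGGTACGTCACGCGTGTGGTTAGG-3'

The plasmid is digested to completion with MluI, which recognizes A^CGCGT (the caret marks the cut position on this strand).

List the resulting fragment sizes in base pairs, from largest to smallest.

180, 52, 23 bp

MluI sites (ACGCGT) start at positions 9, 189, 241.
MluI cuts after the first base of each site, so after positions 9, 189, 241.
Circular molecule, 3 cuts → 3 fragments:
  10–189 → 180 bp
  190–241 → 52 bp
  242–255 then 1–9 → 14 + 9 = 23 bp
Sorted largest to smallest: 180, 52, 23 bp.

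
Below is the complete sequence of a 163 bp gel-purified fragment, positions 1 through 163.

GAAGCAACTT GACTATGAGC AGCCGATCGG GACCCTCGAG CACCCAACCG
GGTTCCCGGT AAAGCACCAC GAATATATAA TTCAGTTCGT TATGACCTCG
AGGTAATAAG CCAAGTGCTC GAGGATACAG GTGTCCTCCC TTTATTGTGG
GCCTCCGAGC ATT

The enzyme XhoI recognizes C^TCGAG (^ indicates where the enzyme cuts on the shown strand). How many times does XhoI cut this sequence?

3

CTCGAG occurs starting at positions 35, 97, 118.
XhoI cuts at 3 sites.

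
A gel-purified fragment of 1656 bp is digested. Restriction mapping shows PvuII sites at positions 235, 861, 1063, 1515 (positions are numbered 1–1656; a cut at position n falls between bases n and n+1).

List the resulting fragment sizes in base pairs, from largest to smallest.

626, 452, 235, 202, 141 bp

Linear molecule, 4 cuts → 5 fragments:
  235 − 0 = 235 bp
  861 − 235 = 626 bp
  1063 − 861 = 202 bp
  1515 − 1063 = 452 bp
  1656 − 1515 = 141 bp
Sorted largest to smallest: 626, 452, 235, 202, 141 bp.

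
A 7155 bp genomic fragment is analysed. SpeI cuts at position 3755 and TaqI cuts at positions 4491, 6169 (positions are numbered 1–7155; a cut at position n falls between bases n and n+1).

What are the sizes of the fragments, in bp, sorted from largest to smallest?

3755, 1678, 986, 736 bp

Combined cut positions (sorted): 3755, 4491, 6169.
Linear molecule, 3 cuts → 4 fragments:
  3755 − 0 = 3755 bp
  4491 − 3755 = 736 bp
  6169 − 4491 = 1678 bp
  7155 − 6169 = 986 bp
Sorted largest to smallest: 3755, 1678, 986, 736 bp.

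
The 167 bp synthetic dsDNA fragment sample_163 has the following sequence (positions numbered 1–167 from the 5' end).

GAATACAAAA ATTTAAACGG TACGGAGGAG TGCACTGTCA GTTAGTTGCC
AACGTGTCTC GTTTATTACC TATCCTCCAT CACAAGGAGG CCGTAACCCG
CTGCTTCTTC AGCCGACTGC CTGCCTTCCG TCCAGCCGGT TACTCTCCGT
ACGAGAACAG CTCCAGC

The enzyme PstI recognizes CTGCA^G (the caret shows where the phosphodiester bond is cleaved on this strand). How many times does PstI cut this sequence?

No occurrence of CTGCAG is present in the sequence.
PstI does not cut: 0 sites.

0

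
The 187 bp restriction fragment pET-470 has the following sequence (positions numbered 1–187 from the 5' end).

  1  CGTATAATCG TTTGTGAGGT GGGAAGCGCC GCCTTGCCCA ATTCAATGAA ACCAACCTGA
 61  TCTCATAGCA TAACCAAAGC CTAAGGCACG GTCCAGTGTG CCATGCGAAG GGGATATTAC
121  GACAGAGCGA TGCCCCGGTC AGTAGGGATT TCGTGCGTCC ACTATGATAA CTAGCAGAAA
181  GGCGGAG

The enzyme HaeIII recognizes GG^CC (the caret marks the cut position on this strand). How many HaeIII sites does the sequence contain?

No occurrence of GGCC is present in the sequence.
HaeIII does not cut: 0 sites.

0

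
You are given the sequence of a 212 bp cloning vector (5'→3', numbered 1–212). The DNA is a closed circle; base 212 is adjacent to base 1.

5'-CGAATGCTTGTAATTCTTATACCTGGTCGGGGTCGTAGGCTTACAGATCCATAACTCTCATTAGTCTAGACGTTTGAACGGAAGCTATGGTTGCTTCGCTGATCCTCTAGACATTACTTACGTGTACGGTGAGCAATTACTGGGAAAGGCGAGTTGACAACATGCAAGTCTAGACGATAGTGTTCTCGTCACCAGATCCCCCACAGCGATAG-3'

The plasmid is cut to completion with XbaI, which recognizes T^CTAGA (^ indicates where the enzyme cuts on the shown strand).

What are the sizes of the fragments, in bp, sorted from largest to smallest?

XbaI sites (TCTAGA) start at positions 65, 106, 169.
XbaI cuts after the first base of each site, so after positions 65, 106, 169.
Circular molecule, 3 cuts → 3 fragments:
  66–106 → 41 bp
  107–169 → 63 bp
  170–212 then 1–65 → 43 + 65 = 108 bp
Sorted largest to smallest: 108, 63, 41 bp.

108, 63, 41 bp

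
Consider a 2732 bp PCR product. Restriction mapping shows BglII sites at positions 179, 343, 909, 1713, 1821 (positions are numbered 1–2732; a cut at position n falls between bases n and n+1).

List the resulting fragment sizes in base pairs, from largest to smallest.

Linear molecule, 5 cuts → 6 fragments:
  179 − 0 = 179 bp
  343 − 179 = 164 bp
  909 − 343 = 566 bp
  1713 − 909 = 804 bp
  1821 − 1713 = 108 bp
  2732 − 1821 = 911 bp
Sorted largest to smallest: 911, 804, 566, 179, 164, 108 bp.

911, 804, 566, 179, 164, 108 bp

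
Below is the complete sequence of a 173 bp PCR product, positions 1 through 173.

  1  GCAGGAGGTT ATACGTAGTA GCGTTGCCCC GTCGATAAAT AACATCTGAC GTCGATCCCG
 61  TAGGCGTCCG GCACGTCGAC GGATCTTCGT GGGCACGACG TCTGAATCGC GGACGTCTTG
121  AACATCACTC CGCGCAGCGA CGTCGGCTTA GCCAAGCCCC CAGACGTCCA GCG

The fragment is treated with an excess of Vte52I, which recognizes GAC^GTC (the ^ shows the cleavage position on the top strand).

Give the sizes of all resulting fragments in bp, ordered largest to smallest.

50, 49, 27, 24, 15, 8 bp

Vte52I sites (GACGTC) start at positions 48, 97, 112, 139, 163.
Vte52I cuts after base 3 of each site, so after positions 50, 99, 114, 141, 165.
Linear molecule, 5 cuts → 6 fragments:
  1–50 → 50 bp
  51–99 → 49 bp
  100–114 → 15 bp
  115–141 → 27 bp
  142–165 → 24 bp
  166–173 → 8 bp
Sorted largest to smallest: 50, 49, 27, 24, 15, 8 bp.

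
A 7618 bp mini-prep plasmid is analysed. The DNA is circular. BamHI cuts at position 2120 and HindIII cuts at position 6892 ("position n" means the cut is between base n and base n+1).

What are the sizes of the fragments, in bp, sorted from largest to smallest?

4772, 2846 bp

Combined cut positions (sorted): 2120, 6892.
Circular molecule, 2 cuts → 2 fragments:
  6892 − 2120 = 4772 bp
  wrap: 7618 − 6892 + 2120 = 2846 bp
Sorted largest to smallest: 4772, 2846 bp.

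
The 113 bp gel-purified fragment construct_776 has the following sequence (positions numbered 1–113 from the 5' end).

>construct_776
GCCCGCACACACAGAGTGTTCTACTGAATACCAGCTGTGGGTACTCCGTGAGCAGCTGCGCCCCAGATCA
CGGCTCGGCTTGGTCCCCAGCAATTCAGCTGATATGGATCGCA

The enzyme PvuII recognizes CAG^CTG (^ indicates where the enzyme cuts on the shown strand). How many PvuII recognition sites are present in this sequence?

CAGCTG occurs starting at positions 32, 53, 96.
PvuII cuts at 3 sites.

3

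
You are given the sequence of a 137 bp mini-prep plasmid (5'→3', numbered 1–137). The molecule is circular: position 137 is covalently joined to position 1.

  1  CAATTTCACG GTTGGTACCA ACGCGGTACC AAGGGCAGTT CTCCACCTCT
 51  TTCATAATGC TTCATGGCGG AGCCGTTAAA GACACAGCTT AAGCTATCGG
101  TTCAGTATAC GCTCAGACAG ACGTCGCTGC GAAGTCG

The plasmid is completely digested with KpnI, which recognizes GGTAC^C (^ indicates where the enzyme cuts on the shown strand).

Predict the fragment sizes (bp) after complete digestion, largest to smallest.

126, 11 bp

KpnI sites (GGTACC) start at positions 14, 25.
KpnI cuts after base 5 of each site (before the last base), so after positions 18, 29.
Circular molecule, 2 cuts → 2 fragments:
  19–29 → 11 bp
  30–137 then 1–18 → 108 + 18 = 126 bp
Sorted largest to smallest: 126, 11 bp.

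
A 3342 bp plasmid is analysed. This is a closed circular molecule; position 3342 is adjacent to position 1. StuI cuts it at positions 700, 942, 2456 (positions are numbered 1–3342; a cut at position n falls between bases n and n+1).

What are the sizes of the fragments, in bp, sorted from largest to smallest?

1586, 1514, 242 bp

Circular molecule, 3 cuts → 3 fragments:
  942 − 700 = 242 bp
  2456 − 942 = 1514 bp
  wrap: 3342 − 2456 + 700 = 1586 bp
Sorted largest to smallest: 1586, 1514, 242 bp.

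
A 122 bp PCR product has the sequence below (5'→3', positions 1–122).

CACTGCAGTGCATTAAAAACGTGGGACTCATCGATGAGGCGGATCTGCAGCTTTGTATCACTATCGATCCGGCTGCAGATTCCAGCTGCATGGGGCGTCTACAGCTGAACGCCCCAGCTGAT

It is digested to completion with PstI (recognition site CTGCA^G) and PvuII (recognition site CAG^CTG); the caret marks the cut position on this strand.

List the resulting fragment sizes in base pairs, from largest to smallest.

42, 28, 19, 13, 8, 7, 5 bp

PstI sites (CTGCAG) start at positions 3, 45, 73.
PstI cuts after base 5 of each site (before the last base), so after positions 7, 49, 77.
PvuII sites (CAGCTG) start at positions 83, 102, 115.
PvuII cuts after base 3 of each site, so after positions 85, 104, 117.
Combined cut positions: 7, 49, 77, 85, 104, 117.
Linear molecule, 6 cuts → 7 fragments:
  1–7 → 7 bp
  8–49 → 42 bp
  50–77 → 28 bp
  78–85 → 8 bp
  86–104 → 19 bp
  105–117 → 13 bp
  118–122 → 5 bp
Sorted largest to smallest: 42, 28, 19, 13, 8, 7, 5 bp.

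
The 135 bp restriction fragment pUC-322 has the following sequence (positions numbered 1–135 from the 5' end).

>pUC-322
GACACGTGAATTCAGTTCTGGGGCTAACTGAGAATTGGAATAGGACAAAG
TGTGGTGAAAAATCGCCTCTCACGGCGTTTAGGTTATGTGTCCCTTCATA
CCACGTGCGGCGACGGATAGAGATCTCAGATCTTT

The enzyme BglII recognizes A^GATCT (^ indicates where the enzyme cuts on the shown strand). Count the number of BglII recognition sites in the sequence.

AGATCT occurs starting at positions 121, 128.
BglII cuts at 2 sites.

2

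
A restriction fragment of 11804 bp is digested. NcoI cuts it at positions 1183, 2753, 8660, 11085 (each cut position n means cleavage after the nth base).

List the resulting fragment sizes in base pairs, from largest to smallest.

5907, 2425, 1570, 1183, 719 bp

Linear molecule, 4 cuts → 5 fragments:
  1183 − 0 = 1183 bp
  2753 − 1183 = 1570 bp
  8660 − 2753 = 5907 bp
  11085 − 8660 = 2425 bp
  11804 − 11085 = 719 bp
Sorted largest to smallest: 5907, 2425, 1570, 1183, 719 bp.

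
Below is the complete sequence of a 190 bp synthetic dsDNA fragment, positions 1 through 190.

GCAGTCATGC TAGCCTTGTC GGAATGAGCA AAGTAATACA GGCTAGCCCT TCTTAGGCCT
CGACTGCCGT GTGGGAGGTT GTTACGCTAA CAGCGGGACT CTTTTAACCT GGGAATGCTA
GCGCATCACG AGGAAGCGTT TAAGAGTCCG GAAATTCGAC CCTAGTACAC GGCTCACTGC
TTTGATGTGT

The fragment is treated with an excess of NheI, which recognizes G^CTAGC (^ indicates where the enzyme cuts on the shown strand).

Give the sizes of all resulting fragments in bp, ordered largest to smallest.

75, 73, 33, 9 bp

NheI sites (GCTAGC) start at positions 9, 42, 117.
NheI cuts after the first base of each site, so after positions 9, 42, 117.
Linear molecule, 3 cuts → 4 fragments:
  1–9 → 9 bp
  10–42 → 33 bp
  43–117 → 75 bp
  118–190 → 73 bp
Sorted largest to smallest: 75, 73, 33, 9 bp.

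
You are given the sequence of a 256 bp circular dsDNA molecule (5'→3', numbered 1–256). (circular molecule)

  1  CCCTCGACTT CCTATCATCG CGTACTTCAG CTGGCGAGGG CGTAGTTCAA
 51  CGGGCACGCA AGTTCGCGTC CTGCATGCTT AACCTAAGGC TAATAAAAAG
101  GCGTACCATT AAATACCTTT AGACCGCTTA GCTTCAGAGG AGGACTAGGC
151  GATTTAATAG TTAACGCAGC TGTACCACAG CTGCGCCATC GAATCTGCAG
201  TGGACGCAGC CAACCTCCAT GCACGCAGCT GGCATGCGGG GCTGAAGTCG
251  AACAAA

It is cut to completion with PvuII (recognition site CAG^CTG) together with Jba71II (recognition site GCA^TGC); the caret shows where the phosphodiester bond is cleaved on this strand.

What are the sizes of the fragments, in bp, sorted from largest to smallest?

PvuII sites (CAGCTG) start at positions 28, 167, 178, 226.
PvuII cuts after base 3 of each site, so after positions 30, 169, 180, 228.
Jba71II sites (GCATGC) start at positions 73, 232.
Jba71II cuts after base 3 of each site, so after positions 75, 234.
Combined cut positions: 30, 75, 169, 180, 228, 234.
Circular molecule, 6 cuts → 6 fragments:
  31–75 → 45 bp
  76–169 → 94 bp
  170–180 → 11 bp
  181–228 → 48 bp
  229–234 → 6 bp
  235–256 then 1–30 → 22 + 30 = 52 bp
Sorted largest to smallest: 94, 52, 48, 45, 11, 6 bp.

94, 52, 48, 45, 11, 6 bp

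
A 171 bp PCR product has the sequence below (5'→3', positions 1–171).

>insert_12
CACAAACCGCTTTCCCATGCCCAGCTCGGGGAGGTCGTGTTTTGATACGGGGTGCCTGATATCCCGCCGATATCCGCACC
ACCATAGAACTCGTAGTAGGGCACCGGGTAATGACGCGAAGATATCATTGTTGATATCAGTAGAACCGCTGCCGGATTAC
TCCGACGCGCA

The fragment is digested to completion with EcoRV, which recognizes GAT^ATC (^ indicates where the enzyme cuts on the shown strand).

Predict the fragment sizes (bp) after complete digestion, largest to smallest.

EcoRV sites (GATATC) start at positions 58, 69, 121, 133.
EcoRV cuts after base 3 of each site, so after positions 60, 71, 123, 135.
Linear molecule, 4 cuts → 5 fragments:
  1–60 → 60 bp
  61–71 → 11 bp
  72–123 → 52 bp
  124–135 → 12 bp
  136–171 → 36 bp
Sorted largest to smallest: 60, 52, 36, 12, 11 bp.

60, 52, 36, 12, 11 bp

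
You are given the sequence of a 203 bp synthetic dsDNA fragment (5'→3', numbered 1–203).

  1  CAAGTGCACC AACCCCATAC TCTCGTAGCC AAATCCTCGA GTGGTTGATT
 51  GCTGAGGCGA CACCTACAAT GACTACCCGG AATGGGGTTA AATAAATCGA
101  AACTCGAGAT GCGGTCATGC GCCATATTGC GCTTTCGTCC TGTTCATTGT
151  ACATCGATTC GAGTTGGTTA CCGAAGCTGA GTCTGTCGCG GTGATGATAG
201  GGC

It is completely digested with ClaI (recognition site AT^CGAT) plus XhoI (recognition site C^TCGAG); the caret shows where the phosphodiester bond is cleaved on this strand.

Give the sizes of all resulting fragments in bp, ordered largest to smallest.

67, 51, 49, 36 bp

The ClaI site (ATCGAT) starts at position 153.
ClaI cuts after base 2 of each site, so after position 154.
XhoI sites (CTCGAG) start at positions 36, 103.
XhoI cuts after the first base of each site, so after positions 36, 103.
Combined cut positions: 36, 103, 154.
Linear molecule, 3 cuts → 4 fragments:
  1–36 → 36 bp
  37–103 → 67 bp
  104–154 → 51 bp
  155–203 → 49 bp
Sorted largest to smallest: 67, 51, 49, 36 bp.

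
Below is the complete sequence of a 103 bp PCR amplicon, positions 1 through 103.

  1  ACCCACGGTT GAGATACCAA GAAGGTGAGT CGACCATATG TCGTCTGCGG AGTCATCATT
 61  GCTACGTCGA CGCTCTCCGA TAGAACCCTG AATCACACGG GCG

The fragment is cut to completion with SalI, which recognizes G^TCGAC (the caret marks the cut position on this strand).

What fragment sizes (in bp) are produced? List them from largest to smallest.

SalI sites (GTCGAC) start at positions 29, 66.
SalI cuts after the first base of each site, so after positions 29, 66.
Linear molecule, 2 cuts → 3 fragments:
  1–29 → 29 bp
  30–66 → 37 bp
  67–103 → 37 bp
Sorted largest to smallest: 37, 37, 29 bp.

37, 37, 29 bp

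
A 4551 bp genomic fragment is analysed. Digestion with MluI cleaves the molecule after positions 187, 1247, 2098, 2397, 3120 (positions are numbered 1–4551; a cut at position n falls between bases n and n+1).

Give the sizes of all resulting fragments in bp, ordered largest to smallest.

1431, 1060, 851, 723, 299, 187 bp

Linear molecule, 5 cuts → 6 fragments:
  187 − 0 = 187 bp
  1247 − 187 = 1060 bp
  2098 − 1247 = 851 bp
  2397 − 2098 = 299 bp
  3120 − 2397 = 723 bp
  4551 − 3120 = 1431 bp
Sorted largest to smallest: 1431, 1060, 851, 723, 299, 187 bp.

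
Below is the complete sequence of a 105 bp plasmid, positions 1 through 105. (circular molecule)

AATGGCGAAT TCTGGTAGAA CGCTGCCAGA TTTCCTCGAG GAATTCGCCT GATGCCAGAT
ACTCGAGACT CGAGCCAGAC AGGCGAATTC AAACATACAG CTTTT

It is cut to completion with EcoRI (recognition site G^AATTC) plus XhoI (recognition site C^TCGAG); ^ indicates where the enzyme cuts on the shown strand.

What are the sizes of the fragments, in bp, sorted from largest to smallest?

EcoRI sites (GAATTC) start at positions 7, 41, 85.
EcoRI cuts after the first base of each site, so after positions 7, 41, 85.
XhoI sites (CTCGAG) start at positions 35, 62, 69.
XhoI cuts after the first base of each site, so after positions 35, 62, 69.
Combined cut positions: 7, 35, 41, 62, 69, 85.
Circular molecule, 6 cuts → 6 fragments:
  8–35 → 28 bp
  36–41 → 6 bp
  42–62 → 21 bp
  63–69 → 7 bp
  70–85 → 16 bp
  86–105 then 1–7 → 20 + 7 = 27 bp
Sorted largest to smallest: 28, 27, 21, 16, 7, 6 bp.

28, 27, 21, 16, 7, 6 bp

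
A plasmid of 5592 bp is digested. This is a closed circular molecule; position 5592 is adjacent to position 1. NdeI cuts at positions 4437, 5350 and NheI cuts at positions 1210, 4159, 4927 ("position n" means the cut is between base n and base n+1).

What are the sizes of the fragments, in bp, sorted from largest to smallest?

2949, 1452, 490, 423, 278 bp

Combined cut positions (sorted): 1210, 4159, 4437, 4927, 5350.
Circular molecule, 5 cuts → 5 fragments:
  4159 − 1210 = 2949 bp
  4437 − 4159 = 278 bp
  4927 − 4437 = 490 bp
  5350 − 4927 = 423 bp
  wrap: 5592 − 5350 + 1210 = 1452 bp
Sorted largest to smallest: 2949, 1452, 490, 423, 278 bp.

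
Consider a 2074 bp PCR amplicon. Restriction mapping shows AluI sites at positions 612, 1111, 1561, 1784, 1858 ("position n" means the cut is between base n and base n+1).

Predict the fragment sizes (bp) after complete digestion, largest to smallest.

612, 499, 450, 223, 216, 74 bp

Linear molecule, 5 cuts → 6 fragments:
  612 − 0 = 612 bp
  1111 − 612 = 499 bp
  1561 − 1111 = 450 bp
  1784 − 1561 = 223 bp
  1858 − 1784 = 74 bp
  2074 − 1858 = 216 bp
Sorted largest to smallest: 612, 499, 450, 223, 216, 74 bp.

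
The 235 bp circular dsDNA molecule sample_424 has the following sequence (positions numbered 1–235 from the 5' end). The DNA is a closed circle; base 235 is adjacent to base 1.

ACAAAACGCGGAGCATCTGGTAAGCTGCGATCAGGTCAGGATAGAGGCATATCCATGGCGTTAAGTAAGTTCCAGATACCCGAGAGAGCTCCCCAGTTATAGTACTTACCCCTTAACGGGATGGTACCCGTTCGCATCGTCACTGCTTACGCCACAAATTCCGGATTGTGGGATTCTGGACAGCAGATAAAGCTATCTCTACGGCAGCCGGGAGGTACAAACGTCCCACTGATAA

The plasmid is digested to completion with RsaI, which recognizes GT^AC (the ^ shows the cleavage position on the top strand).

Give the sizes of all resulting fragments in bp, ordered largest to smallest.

RsaI sites (GTAC) start at positions 102, 124, 215.
RsaI cuts after base 2 of each site, so after positions 103, 125, 216.
Circular molecule, 3 cuts → 3 fragments:
  104–125 → 22 bp
  126–216 → 91 bp
  217–235 then 1–103 → 19 + 103 = 122 bp
Sorted largest to smallest: 122, 91, 22 bp.

122, 91, 22 bp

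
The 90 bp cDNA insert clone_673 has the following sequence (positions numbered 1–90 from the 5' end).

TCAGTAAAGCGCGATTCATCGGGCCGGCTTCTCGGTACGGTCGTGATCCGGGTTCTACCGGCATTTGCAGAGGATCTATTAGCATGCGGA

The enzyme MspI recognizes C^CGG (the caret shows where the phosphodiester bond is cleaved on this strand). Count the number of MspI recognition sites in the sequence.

3

CCGG occurs starting at positions 24, 48, 58.
MspI cuts at 3 sites.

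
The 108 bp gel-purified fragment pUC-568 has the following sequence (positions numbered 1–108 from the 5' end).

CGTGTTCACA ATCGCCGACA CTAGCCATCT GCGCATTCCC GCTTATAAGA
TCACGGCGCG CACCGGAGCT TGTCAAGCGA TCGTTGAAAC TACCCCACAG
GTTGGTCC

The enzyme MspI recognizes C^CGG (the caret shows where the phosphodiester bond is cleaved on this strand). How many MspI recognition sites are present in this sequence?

1

CCGG occurs starting at position 63.
MspI cuts at 1 site.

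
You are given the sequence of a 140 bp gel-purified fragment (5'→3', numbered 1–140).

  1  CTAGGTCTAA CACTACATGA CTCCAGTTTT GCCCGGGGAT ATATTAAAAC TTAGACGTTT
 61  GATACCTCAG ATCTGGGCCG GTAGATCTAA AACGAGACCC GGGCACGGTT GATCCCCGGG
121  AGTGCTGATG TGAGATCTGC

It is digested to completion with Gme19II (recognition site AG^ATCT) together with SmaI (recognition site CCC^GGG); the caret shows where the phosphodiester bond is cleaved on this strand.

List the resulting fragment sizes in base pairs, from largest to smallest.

Gme19II sites (AGATCT) start at positions 69, 83, 133.
Gme19II cuts after base 2 of each site, so after positions 70, 84, 134.
SmaI sites (CCCGGG) start at positions 32, 98, 115.
SmaI cuts after base 3 of each site, so after positions 34, 100, 117.
Combined cut positions: 34, 70, 84, 100, 117, 134.
Linear molecule, 6 cuts → 7 fragments:
  1–34 → 34 bp
  35–70 → 36 bp
  71–84 → 14 bp
  85–100 → 16 bp
  101–117 → 17 bp
  118–134 → 17 bp
  135–140 → 6 bp
Sorted largest to smallest: 36, 34, 17, 17, 16, 14, 6 bp.

36, 34, 17, 17, 16, 14, 6 bp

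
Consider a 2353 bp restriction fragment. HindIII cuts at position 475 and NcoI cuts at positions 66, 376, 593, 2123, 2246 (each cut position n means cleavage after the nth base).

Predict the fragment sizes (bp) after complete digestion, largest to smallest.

Combined cut positions (sorted): 66, 376, 475, 593, 2123, 2246.
Linear molecule, 6 cuts → 7 fragments:
  66 − 0 = 66 bp
  376 − 66 = 310 bp
  475 − 376 = 99 bp
  593 − 475 = 118 bp
  2123 − 593 = 1530 bp
  2246 − 2123 = 123 bp
  2353 − 2246 = 107 bp
Sorted largest to smallest: 1530, 310, 123, 118, 107, 99, 66 bp.

1530, 310, 123, 118, 107, 99, 66 bp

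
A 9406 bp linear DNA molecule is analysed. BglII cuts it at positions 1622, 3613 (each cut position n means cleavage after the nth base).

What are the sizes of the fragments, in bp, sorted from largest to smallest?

Linear molecule, 2 cuts → 3 fragments:
  1622 − 0 = 1622 bp
  3613 − 1622 = 1991 bp
  9406 − 3613 = 5793 bp
Sorted largest to smallest: 5793, 1991, 1622 bp.

5793, 1991, 1622 bp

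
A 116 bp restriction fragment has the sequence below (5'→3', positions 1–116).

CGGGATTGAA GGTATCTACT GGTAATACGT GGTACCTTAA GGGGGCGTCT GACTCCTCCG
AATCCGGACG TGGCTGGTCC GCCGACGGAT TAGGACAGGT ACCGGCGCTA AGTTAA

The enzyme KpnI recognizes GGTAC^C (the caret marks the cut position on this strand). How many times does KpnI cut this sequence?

2

GGTACC occurs starting at positions 31, 98.
KpnI cuts at 2 sites.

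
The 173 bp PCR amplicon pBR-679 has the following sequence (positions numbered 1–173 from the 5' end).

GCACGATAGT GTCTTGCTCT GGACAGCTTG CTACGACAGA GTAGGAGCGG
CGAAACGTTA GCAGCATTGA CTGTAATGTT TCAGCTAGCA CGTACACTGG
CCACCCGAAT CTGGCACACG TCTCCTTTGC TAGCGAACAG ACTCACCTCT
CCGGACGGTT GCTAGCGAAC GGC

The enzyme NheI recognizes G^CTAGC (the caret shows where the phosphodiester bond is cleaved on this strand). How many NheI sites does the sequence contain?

3

GCTAGC occurs starting at positions 84, 129, 161.
NheI cuts at 3 sites.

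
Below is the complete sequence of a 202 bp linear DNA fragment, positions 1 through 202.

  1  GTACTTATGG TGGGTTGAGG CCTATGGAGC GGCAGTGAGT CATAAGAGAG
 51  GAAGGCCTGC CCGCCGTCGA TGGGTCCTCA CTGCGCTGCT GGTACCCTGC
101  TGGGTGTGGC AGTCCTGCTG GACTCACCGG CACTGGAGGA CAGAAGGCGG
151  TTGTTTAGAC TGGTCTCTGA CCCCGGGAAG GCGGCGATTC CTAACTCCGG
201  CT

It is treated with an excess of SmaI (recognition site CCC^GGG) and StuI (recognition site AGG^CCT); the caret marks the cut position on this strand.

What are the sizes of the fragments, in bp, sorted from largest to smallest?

119, 35, 28, 20 bp

The SmaI site (CCCGGG) starts at position 172.
SmaI cuts after base 3 of each site, so after position 174.
StuI sites (AGGCCT) start at positions 18, 53.
StuI cuts after base 3 of each site, so after positions 20, 55.
Combined cut positions: 20, 55, 174.
Linear molecule, 3 cuts → 4 fragments:
  1–20 → 20 bp
  21–55 → 35 bp
  56–174 → 119 bp
  175–202 → 28 bp
Sorted largest to smallest: 119, 35, 28, 20 bp.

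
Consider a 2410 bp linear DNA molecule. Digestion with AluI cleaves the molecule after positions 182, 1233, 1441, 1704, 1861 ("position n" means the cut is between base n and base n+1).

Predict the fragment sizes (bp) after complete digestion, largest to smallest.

1051, 549, 263, 208, 182, 157 bp

Linear molecule, 5 cuts → 6 fragments:
  182 − 0 = 182 bp
  1233 − 182 = 1051 bp
  1441 − 1233 = 208 bp
  1704 − 1441 = 263 bp
  1861 − 1704 = 157 bp
  2410 − 1861 = 549 bp
Sorted largest to smallest: 1051, 549, 263, 208, 182, 157 bp.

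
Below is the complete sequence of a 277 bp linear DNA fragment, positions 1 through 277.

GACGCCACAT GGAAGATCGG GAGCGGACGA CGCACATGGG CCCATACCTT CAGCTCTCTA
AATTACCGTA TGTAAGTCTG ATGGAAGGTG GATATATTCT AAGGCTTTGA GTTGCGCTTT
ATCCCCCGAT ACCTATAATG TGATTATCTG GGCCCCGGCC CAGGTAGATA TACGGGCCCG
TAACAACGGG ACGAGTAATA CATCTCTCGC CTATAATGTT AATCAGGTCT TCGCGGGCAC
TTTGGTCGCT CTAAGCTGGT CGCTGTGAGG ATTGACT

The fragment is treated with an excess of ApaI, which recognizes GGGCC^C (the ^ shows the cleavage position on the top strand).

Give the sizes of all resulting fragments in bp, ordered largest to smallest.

ApaI sites (GGGCCC) start at positions 38, 150, 174.
ApaI cuts after base 5 of each site (before the last base), so after positions 42, 154, 178.
Linear molecule, 3 cuts → 4 fragments:
  1–42 → 42 bp
  43–154 → 112 bp
  155–178 → 24 bp
  179–277 → 99 bp
Sorted largest to smallest: 112, 99, 42, 24 bp.

112, 99, 42, 24 bp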